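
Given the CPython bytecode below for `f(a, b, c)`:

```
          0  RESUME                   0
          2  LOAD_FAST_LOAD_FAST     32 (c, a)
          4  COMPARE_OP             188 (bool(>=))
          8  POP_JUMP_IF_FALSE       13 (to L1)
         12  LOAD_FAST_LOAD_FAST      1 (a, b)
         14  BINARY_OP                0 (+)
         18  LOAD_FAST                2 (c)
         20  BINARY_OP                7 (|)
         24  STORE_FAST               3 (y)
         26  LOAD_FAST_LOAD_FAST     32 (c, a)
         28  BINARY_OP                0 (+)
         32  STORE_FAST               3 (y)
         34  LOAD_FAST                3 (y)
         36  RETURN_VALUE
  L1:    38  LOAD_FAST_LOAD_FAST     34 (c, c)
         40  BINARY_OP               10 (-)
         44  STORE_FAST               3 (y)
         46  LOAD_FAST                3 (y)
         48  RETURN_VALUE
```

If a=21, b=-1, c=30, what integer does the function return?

LOAD_FAST_LOAD_FAST c,a → push 30,21. Stack: [30, 21]
COMPARE_OP bool(>=) → 30 vs 21 = True. Stack: [True]
POP_JUMP_IF_FALSE → pop True; no jump. Stack: []
LOAD_FAST_LOAD_FAST a,b → push 21,-1. Stack: [21, -1]
BINARY_OP + → 21 + -1 = 20. Stack: [20]
LOAD_FAST c → push 30. Stack: [20, 30]
BINARY_OP | → 20 | 30 = 30. Stack: [30]
STORE_FAST y → y=30. Stack: []
LOAD_FAST_LOAD_FAST c,a → push 30,21. Stack: [30, 21]
BINARY_OP + → 30 + 21 = 51. Stack: [51]
STORE_FAST y → y=51. Stack: []
LOAD_FAST y → push 51. Stack: [51]
RETURN_VALUE → return 51.

51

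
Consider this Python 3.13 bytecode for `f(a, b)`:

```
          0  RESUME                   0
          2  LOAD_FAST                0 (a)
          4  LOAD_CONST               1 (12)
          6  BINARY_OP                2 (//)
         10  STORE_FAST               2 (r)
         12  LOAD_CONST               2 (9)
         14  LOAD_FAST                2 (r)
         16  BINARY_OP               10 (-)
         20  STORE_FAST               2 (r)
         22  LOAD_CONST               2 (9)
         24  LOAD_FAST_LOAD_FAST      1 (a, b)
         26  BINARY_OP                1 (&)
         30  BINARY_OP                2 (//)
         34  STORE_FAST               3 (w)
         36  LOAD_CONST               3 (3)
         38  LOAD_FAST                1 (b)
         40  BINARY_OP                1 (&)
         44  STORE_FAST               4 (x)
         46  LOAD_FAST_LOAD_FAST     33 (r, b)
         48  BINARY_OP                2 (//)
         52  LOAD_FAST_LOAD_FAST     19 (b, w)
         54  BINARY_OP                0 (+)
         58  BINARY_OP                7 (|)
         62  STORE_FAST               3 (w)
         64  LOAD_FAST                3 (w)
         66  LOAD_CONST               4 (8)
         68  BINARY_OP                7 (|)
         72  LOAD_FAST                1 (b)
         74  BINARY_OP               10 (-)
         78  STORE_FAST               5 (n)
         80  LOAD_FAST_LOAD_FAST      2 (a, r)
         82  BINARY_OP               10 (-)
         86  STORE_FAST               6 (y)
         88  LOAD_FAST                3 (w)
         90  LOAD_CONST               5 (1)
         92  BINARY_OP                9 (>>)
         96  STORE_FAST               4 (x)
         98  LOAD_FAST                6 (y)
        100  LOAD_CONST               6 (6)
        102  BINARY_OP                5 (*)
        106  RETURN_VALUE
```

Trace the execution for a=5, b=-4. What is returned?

-24

LOAD_FAST a → push 5. Stack: [5]
LOAD_CONST → push 12. Stack: [5, 12]
BINARY_OP // → 5 // 12 = 0. Stack: [0]
STORE_FAST r → r=0. Stack: []
LOAD_CONST → push 9. Stack: [9]
LOAD_FAST r → push 0. Stack: [9, 0]
BINARY_OP - → 9 - 0 = 9. Stack: [9]
STORE_FAST r → r=9. Stack: []
LOAD_CONST → push 9. Stack: [9]
LOAD_FAST_LOAD_FAST a,b → push 5,-4. Stack: [9, 5, -4]
BINARY_OP & → 5 & -4 = 4. Stack: [9, 4]
BINARY_OP // → 9 // 4 = 2. Stack: [2]
STORE_FAST w → w=2. Stack: []
LOAD_CONST → push 3. Stack: [3]
LOAD_FAST b → push -4. Stack: [3, -4]
BINARY_OP & → 3 & -4 = 0. Stack: [0]
STORE_FAST x → x=0. Stack: []
LOAD_FAST_LOAD_FAST r,b → push 9,-4. Stack: [9, -4]
BINARY_OP // → 9 // -4 = -3. Stack: [-3]
LOAD_FAST_LOAD_FAST b,w → push -4,2. Stack: [-3, -4, 2]
BINARY_OP + → -4 + 2 = -2. Stack: [-3, -2]
BINARY_OP | → -3 | -2 = -1. Stack: [-1]
STORE_FAST w → w=-1. Stack: []
LOAD_FAST w → push -1. Stack: [-1]
LOAD_CONST → push 8. Stack: [-1, 8]
BINARY_OP | → -1 | 8 = -1. Stack: [-1]
LOAD_FAST b → push -4. Stack: [-1, -4]
BINARY_OP - → -1 - -4 = 3. Stack: [3]
STORE_FAST n → n=3. Stack: []
LOAD_FAST_LOAD_FAST a,r → push 5,9. Stack: [5, 9]
BINARY_OP - → 5 - 9 = -4. Stack: [-4]
STORE_FAST y → y=-4. Stack: []
LOAD_FAST w → push -1. Stack: [-1]
LOAD_CONST → push 1. Stack: [-1, 1]
BINARY_OP >> → -1 >> 1 = -1. Stack: [-1]
STORE_FAST x → x=-1. Stack: []
LOAD_FAST y → push -4. Stack: [-4]
LOAD_CONST → push 6. Stack: [-4, 6]
BINARY_OP * → -4 * 6 = -24. Stack: [-24]
RETURN_VALUE → return -24.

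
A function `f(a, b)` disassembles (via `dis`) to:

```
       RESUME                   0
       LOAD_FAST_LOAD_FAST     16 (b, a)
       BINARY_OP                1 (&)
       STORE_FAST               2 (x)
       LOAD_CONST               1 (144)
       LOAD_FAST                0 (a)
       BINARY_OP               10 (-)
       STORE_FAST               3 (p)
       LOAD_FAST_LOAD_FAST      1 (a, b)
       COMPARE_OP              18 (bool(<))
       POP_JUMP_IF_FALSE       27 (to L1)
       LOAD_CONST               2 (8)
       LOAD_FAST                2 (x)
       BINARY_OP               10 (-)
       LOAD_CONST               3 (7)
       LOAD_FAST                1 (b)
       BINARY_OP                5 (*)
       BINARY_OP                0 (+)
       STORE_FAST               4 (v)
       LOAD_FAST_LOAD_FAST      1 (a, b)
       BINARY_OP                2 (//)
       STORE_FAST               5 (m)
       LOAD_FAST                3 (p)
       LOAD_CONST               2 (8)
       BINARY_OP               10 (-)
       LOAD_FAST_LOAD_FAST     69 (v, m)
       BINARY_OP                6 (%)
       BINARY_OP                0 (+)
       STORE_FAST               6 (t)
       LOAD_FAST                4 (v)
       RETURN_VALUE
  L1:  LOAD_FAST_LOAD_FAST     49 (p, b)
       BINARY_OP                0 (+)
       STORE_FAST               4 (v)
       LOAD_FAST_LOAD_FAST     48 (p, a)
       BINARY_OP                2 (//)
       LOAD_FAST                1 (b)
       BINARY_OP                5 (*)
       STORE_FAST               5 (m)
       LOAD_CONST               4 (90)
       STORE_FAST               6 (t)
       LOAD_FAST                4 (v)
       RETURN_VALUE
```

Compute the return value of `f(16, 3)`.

LOAD_FAST_LOAD_FAST b,a → push 3,16. Stack: [3, 16]
BINARY_OP & → 3 & 16 = 0. Stack: [0]
STORE_FAST x → x=0. Stack: []
LOAD_CONST → push 144. Stack: [144]
LOAD_FAST a → push 16. Stack: [144, 16]
BINARY_OP - → 144 - 16 = 128. Stack: [128]
STORE_FAST p → p=128. Stack: []
LOAD_FAST_LOAD_FAST a,b → push 16,3. Stack: [16, 3]
COMPARE_OP bool(<) → 16 vs 3 = False. Stack: [False]
POP_JUMP_IF_FALSE → pop False; jump. Stack: []
LOAD_FAST_LOAD_FAST p,b → push 128,3. Stack: [128, 3]
BINARY_OP + → 128 + 3 = 131. Stack: [131]
STORE_FAST v → v=131. Stack: []
LOAD_FAST_LOAD_FAST p,a → push 128,16. Stack: [128, 16]
BINARY_OP // → 128 // 16 = 8. Stack: [8]
LOAD_FAST b → push 3. Stack: [8, 3]
BINARY_OP * → 8 * 3 = 24. Stack: [24]
STORE_FAST m → m=24. Stack: []
LOAD_CONST → push 90. Stack: [90]
STORE_FAST t → t=90. Stack: []
LOAD_FAST v → push 131. Stack: [131]
RETURN_VALUE → return 131.

131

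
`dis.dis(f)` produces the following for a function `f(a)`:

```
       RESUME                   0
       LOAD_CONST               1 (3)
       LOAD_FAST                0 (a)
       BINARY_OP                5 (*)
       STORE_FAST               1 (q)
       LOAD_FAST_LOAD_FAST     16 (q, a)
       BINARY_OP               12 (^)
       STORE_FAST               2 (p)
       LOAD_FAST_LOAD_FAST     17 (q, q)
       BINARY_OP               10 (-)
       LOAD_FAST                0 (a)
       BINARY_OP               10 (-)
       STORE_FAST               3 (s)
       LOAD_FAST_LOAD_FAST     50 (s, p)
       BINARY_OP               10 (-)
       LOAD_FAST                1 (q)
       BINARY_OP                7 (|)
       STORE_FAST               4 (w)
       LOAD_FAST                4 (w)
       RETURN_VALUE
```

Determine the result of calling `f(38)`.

-10

LOAD_CONST → push 3. Stack: [3]
LOAD_FAST a → push 38. Stack: [3, 38]
BINARY_OP * → 3 * 38 = 114. Stack: [114]
STORE_FAST q → q=114. Stack: []
LOAD_FAST_LOAD_FAST q,a → push 114,38. Stack: [114, 38]
BINARY_OP ^ → 114 ^ 38 = 84. Stack: [84]
STORE_FAST p → p=84. Stack: []
LOAD_FAST_LOAD_FAST q,q → push 114,114. Stack: [114, 114]
BINARY_OP - → 114 - 114 = 0. Stack: [0]
LOAD_FAST a → push 38. Stack: [0, 38]
BINARY_OP - → 0 - 38 = -38. Stack: [-38]
STORE_FAST s → s=-38. Stack: []
LOAD_FAST_LOAD_FAST s,p → push -38,84. Stack: [-38, 84]
BINARY_OP - → -38 - 84 = -122. Stack: [-122]
LOAD_FAST q → push 114. Stack: [-122, 114]
BINARY_OP | → -122 | 114 = -10. Stack: [-10]
STORE_FAST w → w=-10. Stack: []
LOAD_FAST w → push -10. Stack: [-10]
RETURN_VALUE → return -10.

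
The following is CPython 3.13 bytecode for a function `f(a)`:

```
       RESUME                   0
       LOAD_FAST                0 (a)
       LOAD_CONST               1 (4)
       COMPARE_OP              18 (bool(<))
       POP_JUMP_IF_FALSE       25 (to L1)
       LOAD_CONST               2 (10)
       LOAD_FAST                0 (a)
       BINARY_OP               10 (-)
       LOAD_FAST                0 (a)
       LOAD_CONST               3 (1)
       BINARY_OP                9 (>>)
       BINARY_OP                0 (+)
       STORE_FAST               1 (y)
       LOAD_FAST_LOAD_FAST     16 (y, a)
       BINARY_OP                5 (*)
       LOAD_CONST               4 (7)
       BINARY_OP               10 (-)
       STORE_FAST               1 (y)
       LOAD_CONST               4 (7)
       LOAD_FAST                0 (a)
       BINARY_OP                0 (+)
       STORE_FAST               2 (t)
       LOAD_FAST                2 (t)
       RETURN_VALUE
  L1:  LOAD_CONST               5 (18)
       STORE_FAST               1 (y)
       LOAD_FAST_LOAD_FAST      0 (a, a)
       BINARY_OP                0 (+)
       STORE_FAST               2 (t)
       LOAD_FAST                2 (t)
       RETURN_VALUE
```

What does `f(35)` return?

LOAD_FAST a → push 35. Stack: [35]
LOAD_CONST → push 4. Stack: [35, 4]
COMPARE_OP bool(<) → 35 vs 4 = False. Stack: [False]
POP_JUMP_IF_FALSE → pop False; jump. Stack: []
LOAD_CONST → push 18. Stack: [18]
STORE_FAST y → y=18. Stack: []
LOAD_FAST_LOAD_FAST a,a → push 35,35. Stack: [35, 35]
BINARY_OP + → 35 + 35 = 70. Stack: [70]
STORE_FAST t → t=70. Stack: []
LOAD_FAST t → push 70. Stack: [70]
RETURN_VALUE → return 70.

70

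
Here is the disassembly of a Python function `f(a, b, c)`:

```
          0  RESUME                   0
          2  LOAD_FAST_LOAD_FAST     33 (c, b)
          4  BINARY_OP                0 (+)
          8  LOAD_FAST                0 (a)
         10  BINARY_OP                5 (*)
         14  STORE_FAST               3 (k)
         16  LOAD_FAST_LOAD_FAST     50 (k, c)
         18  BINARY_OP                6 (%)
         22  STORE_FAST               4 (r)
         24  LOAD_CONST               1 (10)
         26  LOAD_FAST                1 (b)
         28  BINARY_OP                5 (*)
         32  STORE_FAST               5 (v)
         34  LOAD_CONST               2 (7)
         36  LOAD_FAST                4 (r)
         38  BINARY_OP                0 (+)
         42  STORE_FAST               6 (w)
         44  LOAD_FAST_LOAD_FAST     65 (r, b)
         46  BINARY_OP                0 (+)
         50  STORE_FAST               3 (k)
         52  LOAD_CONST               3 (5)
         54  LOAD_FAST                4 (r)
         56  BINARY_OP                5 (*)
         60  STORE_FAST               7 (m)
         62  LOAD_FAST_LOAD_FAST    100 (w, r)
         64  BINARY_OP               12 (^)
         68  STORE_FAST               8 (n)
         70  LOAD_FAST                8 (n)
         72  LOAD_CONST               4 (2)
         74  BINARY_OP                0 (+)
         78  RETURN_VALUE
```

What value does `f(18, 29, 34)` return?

LOAD_FAST_LOAD_FAST c,b → push 34,29. Stack: [34, 29]
BINARY_OP + → 34 + 29 = 63. Stack: [63]
LOAD_FAST a → push 18. Stack: [63, 18]
BINARY_OP * → 63 * 18 = 1134. Stack: [1134]
STORE_FAST k → k=1134. Stack: []
LOAD_FAST_LOAD_FAST k,c → push 1134,34. Stack: [1134, 34]
BINARY_OP % → 1134 % 34 = 12. Stack: [12]
STORE_FAST r → r=12. Stack: []
LOAD_CONST → push 10. Stack: [10]
LOAD_FAST b → push 29. Stack: [10, 29]
BINARY_OP * → 10 * 29 = 290. Stack: [290]
STORE_FAST v → v=290. Stack: []
LOAD_CONST → push 7. Stack: [7]
LOAD_FAST r → push 12. Stack: [7, 12]
BINARY_OP + → 7 + 12 = 19. Stack: [19]
STORE_FAST w → w=19. Stack: []
LOAD_FAST_LOAD_FAST r,b → push 12,29. Stack: [12, 29]
BINARY_OP + → 12 + 29 = 41. Stack: [41]
STORE_FAST k → k=41. Stack: []
LOAD_CONST → push 5. Stack: [5]
LOAD_FAST r → push 12. Stack: [5, 12]
BINARY_OP * → 5 * 12 = 60. Stack: [60]
STORE_FAST m → m=60. Stack: []
LOAD_FAST_LOAD_FAST w,r → push 19,12. Stack: [19, 12]
BINARY_OP ^ → 19 ^ 12 = 31. Stack: [31]
STORE_FAST n → n=31. Stack: []
LOAD_FAST n → push 31. Stack: [31]
LOAD_CONST → push 2. Stack: [31, 2]
BINARY_OP + → 31 + 2 = 33. Stack: [33]
RETURN_VALUE → return 33.

33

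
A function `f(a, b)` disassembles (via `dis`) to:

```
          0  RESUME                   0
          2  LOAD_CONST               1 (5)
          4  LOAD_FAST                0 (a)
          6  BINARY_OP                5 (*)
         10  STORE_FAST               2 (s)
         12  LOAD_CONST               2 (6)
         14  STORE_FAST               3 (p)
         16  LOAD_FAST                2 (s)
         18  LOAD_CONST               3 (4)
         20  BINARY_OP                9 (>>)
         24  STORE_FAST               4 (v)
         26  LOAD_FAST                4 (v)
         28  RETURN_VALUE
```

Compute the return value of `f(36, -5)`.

11

LOAD_CONST → push 5. Stack: [5]
LOAD_FAST a → push 36. Stack: [5, 36]
BINARY_OP * → 5 * 36 = 180. Stack: [180]
STORE_FAST s → s=180. Stack: []
LOAD_CONST → push 6. Stack: [6]
STORE_FAST p → p=6. Stack: []
LOAD_FAST s → push 180. Stack: [180]
LOAD_CONST → push 4. Stack: [180, 4]
BINARY_OP >> → 180 >> 4 = 11. Stack: [11]
STORE_FAST v → v=11. Stack: []
LOAD_FAST v → push 11. Stack: [11]
RETURN_VALUE → return 11.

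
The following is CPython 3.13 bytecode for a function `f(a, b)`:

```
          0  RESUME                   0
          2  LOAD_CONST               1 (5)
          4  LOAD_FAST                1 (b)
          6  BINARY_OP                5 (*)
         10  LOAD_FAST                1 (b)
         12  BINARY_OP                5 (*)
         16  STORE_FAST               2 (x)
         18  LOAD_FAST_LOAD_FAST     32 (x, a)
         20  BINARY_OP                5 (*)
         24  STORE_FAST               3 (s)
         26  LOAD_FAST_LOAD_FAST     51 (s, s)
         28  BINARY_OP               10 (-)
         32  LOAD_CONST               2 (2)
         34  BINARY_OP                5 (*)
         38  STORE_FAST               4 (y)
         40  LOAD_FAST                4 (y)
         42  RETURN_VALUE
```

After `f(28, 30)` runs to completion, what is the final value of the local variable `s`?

LOAD_CONST → push 5. Stack: [5]
LOAD_FAST b → push 30. Stack: [5, 30]
BINARY_OP * → 5 * 30 = 150. Stack: [150]
LOAD_FAST b → push 30. Stack: [150, 30]
BINARY_OP * → 150 * 30 = 4500. Stack: [4500]
STORE_FAST x → x=4500. Stack: []
LOAD_FAST_LOAD_FAST x,a → push 4500,28. Stack: [4500, 28]
BINARY_OP * → 4500 * 28 = 126000. Stack: [126000]
STORE_FAST s → s=126000. Stack: []
LOAD_FAST_LOAD_FAST s,s → push 126000,126000. Stack: [126000, 126000]
BINARY_OP - → 126000 - 126000 = 0. Stack: [0]
LOAD_CONST → push 2. Stack: [0, 2]
BINARY_OP * → 0 * 2 = 0. Stack: [0]
STORE_FAST y → y=0. Stack: []
LOAD_FAST y → push 0. Stack: [0]
RETURN_VALUE → return 0.

126000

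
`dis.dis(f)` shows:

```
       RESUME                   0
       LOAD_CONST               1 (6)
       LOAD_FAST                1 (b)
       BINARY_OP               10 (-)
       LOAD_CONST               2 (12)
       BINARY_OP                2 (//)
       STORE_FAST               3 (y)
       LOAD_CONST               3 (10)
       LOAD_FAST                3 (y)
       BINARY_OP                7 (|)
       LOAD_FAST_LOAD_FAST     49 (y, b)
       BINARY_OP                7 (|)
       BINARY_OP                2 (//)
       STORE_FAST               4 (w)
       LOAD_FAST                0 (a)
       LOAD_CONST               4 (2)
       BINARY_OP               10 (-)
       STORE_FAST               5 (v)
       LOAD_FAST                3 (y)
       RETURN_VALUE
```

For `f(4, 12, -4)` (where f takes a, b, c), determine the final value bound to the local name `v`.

LOAD_CONST → push 6. Stack: [6]
LOAD_FAST b → push 12. Stack: [6, 12]
BINARY_OP - → 6 - 12 = -6. Stack: [-6]
LOAD_CONST → push 12. Stack: [-6, 12]
BINARY_OP // → -6 // 12 = -1. Stack: [-1]
STORE_FAST y → y=-1. Stack: []
LOAD_CONST → push 10. Stack: [10]
LOAD_FAST y → push -1. Stack: [10, -1]
BINARY_OP | → 10 | -1 = -1. Stack: [-1]
LOAD_FAST_LOAD_FAST y,b → push -1,12. Stack: [-1, -1, 12]
BINARY_OP | → -1 | 12 = -1. Stack: [-1, -1]
BINARY_OP // → -1 // -1 = 1. Stack: [1]
STORE_FAST w → w=1. Stack: []
LOAD_FAST a → push 4. Stack: [4]
LOAD_CONST → push 2. Stack: [4, 2]
BINARY_OP - → 4 - 2 = 2. Stack: [2]
STORE_FAST v → v=2. Stack: []
LOAD_FAST y → push -1. Stack: [-1]
RETURN_VALUE → return -1.

2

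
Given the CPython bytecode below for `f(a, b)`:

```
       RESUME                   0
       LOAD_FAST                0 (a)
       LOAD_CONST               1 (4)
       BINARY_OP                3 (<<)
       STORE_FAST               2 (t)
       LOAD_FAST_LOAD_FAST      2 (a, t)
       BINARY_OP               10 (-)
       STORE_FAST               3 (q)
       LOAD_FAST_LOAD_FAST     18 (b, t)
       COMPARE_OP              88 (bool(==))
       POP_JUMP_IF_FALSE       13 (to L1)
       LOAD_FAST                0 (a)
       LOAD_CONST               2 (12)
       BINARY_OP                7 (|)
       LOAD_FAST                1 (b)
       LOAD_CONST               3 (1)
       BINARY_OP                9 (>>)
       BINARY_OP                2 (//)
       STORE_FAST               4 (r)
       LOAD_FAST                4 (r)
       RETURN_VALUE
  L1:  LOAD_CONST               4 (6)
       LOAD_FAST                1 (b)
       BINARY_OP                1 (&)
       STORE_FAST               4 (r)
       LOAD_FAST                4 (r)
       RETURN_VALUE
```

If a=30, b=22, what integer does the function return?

6

LOAD_FAST a → push 30. Stack: [30]
LOAD_CONST → push 4. Stack: [30, 4]
BINARY_OP << → 30 << 4 = 480. Stack: [480]
STORE_FAST t → t=480. Stack: []
LOAD_FAST_LOAD_FAST a,t → push 30,480. Stack: [30, 480]
BINARY_OP - → 30 - 480 = -450. Stack: [-450]
STORE_FAST q → q=-450. Stack: []
LOAD_FAST_LOAD_FAST b,t → push 22,480. Stack: [22, 480]
COMPARE_OP bool(==) → 22 vs 480 = False. Stack: [False]
POP_JUMP_IF_FALSE → pop False; jump. Stack: []
LOAD_CONST → push 6. Stack: [6]
LOAD_FAST b → push 22. Stack: [6, 22]
BINARY_OP & → 6 & 22 = 6. Stack: [6]
STORE_FAST r → r=6. Stack: []
LOAD_FAST r → push 6. Stack: [6]
RETURN_VALUE → return 6.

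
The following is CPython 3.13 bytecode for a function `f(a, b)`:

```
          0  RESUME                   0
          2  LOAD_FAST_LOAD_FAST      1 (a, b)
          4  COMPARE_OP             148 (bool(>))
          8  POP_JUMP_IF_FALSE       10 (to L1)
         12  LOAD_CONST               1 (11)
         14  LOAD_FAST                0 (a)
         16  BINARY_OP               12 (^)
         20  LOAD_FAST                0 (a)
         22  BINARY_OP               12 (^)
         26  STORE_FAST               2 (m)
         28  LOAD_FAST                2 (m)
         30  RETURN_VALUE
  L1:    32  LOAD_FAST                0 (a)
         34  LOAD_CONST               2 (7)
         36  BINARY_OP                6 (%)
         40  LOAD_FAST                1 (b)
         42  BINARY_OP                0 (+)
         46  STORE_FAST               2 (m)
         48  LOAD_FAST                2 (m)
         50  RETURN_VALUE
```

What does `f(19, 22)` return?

LOAD_FAST_LOAD_FAST a,b → push 19,22. Stack: [19, 22]
COMPARE_OP bool(>) → 19 vs 22 = False. Stack: [False]
POP_JUMP_IF_FALSE → pop False; jump. Stack: []
LOAD_FAST a → push 19. Stack: [19]
LOAD_CONST → push 7. Stack: [19, 7]
BINARY_OP % → 19 % 7 = 5. Stack: [5]
LOAD_FAST b → push 22. Stack: [5, 22]
BINARY_OP + → 5 + 22 = 27. Stack: [27]
STORE_FAST m → m=27. Stack: []
LOAD_FAST m → push 27. Stack: [27]
RETURN_VALUE → return 27.

27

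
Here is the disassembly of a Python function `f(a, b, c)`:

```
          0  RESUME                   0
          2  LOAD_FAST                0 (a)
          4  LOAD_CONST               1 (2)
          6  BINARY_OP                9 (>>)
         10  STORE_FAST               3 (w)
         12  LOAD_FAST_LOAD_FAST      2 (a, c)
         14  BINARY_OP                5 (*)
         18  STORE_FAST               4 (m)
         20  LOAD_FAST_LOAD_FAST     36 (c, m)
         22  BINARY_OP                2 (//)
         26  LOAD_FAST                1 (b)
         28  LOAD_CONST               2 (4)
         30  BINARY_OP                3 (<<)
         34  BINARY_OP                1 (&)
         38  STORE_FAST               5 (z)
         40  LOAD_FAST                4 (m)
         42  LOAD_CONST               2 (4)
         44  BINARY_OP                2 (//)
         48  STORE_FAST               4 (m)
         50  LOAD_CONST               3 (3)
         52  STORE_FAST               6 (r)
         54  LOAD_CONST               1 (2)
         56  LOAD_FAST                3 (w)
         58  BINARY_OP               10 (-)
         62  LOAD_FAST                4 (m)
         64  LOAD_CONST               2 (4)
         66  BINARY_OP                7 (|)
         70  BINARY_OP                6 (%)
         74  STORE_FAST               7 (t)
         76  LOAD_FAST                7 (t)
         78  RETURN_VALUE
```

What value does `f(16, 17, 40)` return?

LOAD_FAST a → push 16. Stack: [16]
LOAD_CONST → push 2. Stack: [16, 2]
BINARY_OP >> → 16 >> 2 = 4. Stack: [4]
STORE_FAST w → w=4. Stack: []
LOAD_FAST_LOAD_FAST a,c → push 16,40. Stack: [16, 40]
BINARY_OP * → 16 * 40 = 640. Stack: [640]
STORE_FAST m → m=640. Stack: []
LOAD_FAST_LOAD_FAST c,m → push 40,640. Stack: [40, 640]
BINARY_OP // → 40 // 640 = 0. Stack: [0]
LOAD_FAST b → push 17. Stack: [0, 17]
LOAD_CONST → push 4. Stack: [0, 17, 4]
BINARY_OP << → 17 << 4 = 272. Stack: [0, 272]
BINARY_OP & → 0 & 272 = 0. Stack: [0]
STORE_FAST z → z=0. Stack: []
LOAD_FAST m → push 640. Stack: [640]
LOAD_CONST → push 4. Stack: [640, 4]
BINARY_OP // → 640 // 4 = 160. Stack: [160]
STORE_FAST m → m=160. Stack: []
LOAD_CONST → push 3. Stack: [3]
STORE_FAST r → r=3. Stack: []
LOAD_CONST → push 2. Stack: [2]
LOAD_FAST w → push 4. Stack: [2, 4]
BINARY_OP - → 2 - 4 = -2. Stack: [-2]
LOAD_FAST m → push 160. Stack: [-2, 160]
LOAD_CONST → push 4. Stack: [-2, 160, 4]
BINARY_OP | → 160 | 4 = 164. Stack: [-2, 164]
BINARY_OP % → -2 % 164 = 162. Stack: [162]
STORE_FAST t → t=162. Stack: []
LOAD_FAST t → push 162. Stack: [162]
RETURN_VALUE → return 162.

162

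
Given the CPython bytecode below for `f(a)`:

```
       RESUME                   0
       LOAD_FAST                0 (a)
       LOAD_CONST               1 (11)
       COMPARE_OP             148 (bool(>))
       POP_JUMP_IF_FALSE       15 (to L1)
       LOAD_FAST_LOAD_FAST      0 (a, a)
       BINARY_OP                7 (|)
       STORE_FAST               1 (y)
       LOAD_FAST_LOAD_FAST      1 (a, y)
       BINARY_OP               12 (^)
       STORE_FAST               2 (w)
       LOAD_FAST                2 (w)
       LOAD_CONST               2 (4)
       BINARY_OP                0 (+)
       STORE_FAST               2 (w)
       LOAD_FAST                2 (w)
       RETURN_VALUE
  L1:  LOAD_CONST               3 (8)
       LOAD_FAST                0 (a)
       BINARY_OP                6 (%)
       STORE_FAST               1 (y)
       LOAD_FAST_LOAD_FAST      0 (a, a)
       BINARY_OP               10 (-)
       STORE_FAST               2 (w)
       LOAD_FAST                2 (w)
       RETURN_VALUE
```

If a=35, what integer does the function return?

4

LOAD_FAST a → push 35. Stack: [35]
LOAD_CONST → push 11. Stack: [35, 11]
COMPARE_OP bool(>) → 35 vs 11 = True. Stack: [True]
POP_JUMP_IF_FALSE → pop True; no jump. Stack: []
LOAD_FAST_LOAD_FAST a,a → push 35,35. Stack: [35, 35]
BINARY_OP | → 35 | 35 = 35. Stack: [35]
STORE_FAST y → y=35. Stack: []
LOAD_FAST_LOAD_FAST a,y → push 35,35. Stack: [35, 35]
BINARY_OP ^ → 35 ^ 35 = 0. Stack: [0]
STORE_FAST w → w=0. Stack: []
LOAD_FAST w → push 0. Stack: [0]
LOAD_CONST → push 4. Stack: [0, 4]
BINARY_OP + → 0 + 4 = 4. Stack: [4]
STORE_FAST w → w=4. Stack: []
LOAD_FAST w → push 4. Stack: [4]
RETURN_VALUE → return 4.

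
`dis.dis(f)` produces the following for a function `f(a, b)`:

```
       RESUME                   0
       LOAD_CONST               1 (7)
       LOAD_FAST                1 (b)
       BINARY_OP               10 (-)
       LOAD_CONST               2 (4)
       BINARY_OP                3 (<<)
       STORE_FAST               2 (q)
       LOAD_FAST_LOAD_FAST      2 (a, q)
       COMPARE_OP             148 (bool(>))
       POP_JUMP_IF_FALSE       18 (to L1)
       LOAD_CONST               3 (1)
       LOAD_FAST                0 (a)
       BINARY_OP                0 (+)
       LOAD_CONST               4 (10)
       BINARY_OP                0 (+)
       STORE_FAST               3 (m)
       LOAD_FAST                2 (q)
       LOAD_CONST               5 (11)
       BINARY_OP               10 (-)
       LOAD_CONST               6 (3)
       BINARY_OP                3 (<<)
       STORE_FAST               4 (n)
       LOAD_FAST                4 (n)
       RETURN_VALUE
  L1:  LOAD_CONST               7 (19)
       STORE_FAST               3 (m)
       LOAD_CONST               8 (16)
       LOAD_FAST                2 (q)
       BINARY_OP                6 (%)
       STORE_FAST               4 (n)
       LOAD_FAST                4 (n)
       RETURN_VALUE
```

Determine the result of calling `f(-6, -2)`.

16

LOAD_CONST → push 7. Stack: [7]
LOAD_FAST b → push -2. Stack: [7, -2]
BINARY_OP - → 7 - -2 = 9. Stack: [9]
LOAD_CONST → push 4. Stack: [9, 4]
BINARY_OP << → 9 << 4 = 144. Stack: [144]
STORE_FAST q → q=144. Stack: []
LOAD_FAST_LOAD_FAST a,q → push -6,144. Stack: [-6, 144]
COMPARE_OP bool(>) → -6 vs 144 = False. Stack: [False]
POP_JUMP_IF_FALSE → pop False; jump. Stack: []
LOAD_CONST → push 19. Stack: [19]
STORE_FAST m → m=19. Stack: []
LOAD_CONST → push 16. Stack: [16]
LOAD_FAST q → push 144. Stack: [16, 144]
BINARY_OP % → 16 % 144 = 16. Stack: [16]
STORE_FAST n → n=16. Stack: []
LOAD_FAST n → push 16. Stack: [16]
RETURN_VALUE → return 16.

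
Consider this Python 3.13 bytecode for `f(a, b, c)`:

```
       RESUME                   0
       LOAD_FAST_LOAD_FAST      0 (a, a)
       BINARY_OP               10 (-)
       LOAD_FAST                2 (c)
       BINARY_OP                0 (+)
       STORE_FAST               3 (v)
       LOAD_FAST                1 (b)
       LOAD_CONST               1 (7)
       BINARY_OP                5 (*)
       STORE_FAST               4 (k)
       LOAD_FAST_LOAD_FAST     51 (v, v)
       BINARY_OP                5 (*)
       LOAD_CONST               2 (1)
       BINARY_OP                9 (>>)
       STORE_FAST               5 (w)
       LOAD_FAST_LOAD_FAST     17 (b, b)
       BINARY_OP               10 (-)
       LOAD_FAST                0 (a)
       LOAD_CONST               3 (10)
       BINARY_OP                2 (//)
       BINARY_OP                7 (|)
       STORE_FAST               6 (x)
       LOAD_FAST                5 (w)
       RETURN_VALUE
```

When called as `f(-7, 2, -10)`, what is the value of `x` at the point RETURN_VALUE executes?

LOAD_FAST_LOAD_FAST a,a → push -7,-7. Stack: [-7, -7]
BINARY_OP - → -7 - -7 = 0. Stack: [0]
LOAD_FAST c → push -10. Stack: [0, -10]
BINARY_OP + → 0 + -10 = -10. Stack: [-10]
STORE_FAST v → v=-10. Stack: []
LOAD_FAST b → push 2. Stack: [2]
LOAD_CONST → push 7. Stack: [2, 7]
BINARY_OP * → 2 * 7 = 14. Stack: [14]
STORE_FAST k → k=14. Stack: []
LOAD_FAST_LOAD_FAST v,v → push -10,-10. Stack: [-10, -10]
BINARY_OP * → -10 * -10 = 100. Stack: [100]
LOAD_CONST → push 1. Stack: [100, 1]
BINARY_OP >> → 100 >> 1 = 50. Stack: [50]
STORE_FAST w → w=50. Stack: []
LOAD_FAST_LOAD_FAST b,b → push 2,2. Stack: [2, 2]
BINARY_OP - → 2 - 2 = 0. Stack: [0]
LOAD_FAST a → push -7. Stack: [0, -7]
LOAD_CONST → push 10. Stack: [0, -7, 10]
BINARY_OP // → -7 // 10 = -1. Stack: [0, -1]
BINARY_OP | → 0 | -1 = -1. Stack: [-1]
STORE_FAST x → x=-1. Stack: []
LOAD_FAST w → push 50. Stack: [50]
RETURN_VALUE → return 50.

-1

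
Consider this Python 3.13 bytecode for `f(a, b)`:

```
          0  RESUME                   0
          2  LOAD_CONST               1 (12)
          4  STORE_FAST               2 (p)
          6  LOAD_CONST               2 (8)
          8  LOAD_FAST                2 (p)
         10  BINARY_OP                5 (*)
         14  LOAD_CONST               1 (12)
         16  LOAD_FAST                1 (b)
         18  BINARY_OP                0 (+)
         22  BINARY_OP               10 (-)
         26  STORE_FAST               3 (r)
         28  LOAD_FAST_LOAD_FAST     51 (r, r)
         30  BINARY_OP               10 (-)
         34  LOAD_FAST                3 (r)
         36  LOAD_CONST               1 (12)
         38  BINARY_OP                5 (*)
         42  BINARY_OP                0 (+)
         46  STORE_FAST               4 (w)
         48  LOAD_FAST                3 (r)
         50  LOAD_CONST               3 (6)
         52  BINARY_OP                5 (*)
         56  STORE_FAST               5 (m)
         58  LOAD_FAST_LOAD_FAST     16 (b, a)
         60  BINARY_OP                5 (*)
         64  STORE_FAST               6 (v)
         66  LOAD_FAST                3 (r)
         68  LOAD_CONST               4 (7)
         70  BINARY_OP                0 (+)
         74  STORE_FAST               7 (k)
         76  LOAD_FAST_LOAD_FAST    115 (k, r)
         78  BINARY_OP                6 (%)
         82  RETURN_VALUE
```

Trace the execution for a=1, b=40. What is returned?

LOAD_CONST → push 12. Stack: [12]
STORE_FAST p → p=12. Stack: []
LOAD_CONST → push 8. Stack: [8]
LOAD_FAST p → push 12. Stack: [8, 12]
BINARY_OP * → 8 * 12 = 96. Stack: [96]
LOAD_CONST → push 12. Stack: [96, 12]
LOAD_FAST b → push 40. Stack: [96, 12, 40]
BINARY_OP + → 12 + 40 = 52. Stack: [96, 52]
BINARY_OP - → 96 - 52 = 44. Stack: [44]
STORE_FAST r → r=44. Stack: []
LOAD_FAST_LOAD_FAST r,r → push 44,44. Stack: [44, 44]
BINARY_OP - → 44 - 44 = 0. Stack: [0]
LOAD_FAST r → push 44. Stack: [0, 44]
LOAD_CONST → push 12. Stack: [0, 44, 12]
BINARY_OP * → 44 * 12 = 528. Stack: [0, 528]
BINARY_OP + → 0 + 528 = 528. Stack: [528]
STORE_FAST w → w=528. Stack: []
LOAD_FAST r → push 44. Stack: [44]
LOAD_CONST → push 6. Stack: [44, 6]
BINARY_OP * → 44 * 6 = 264. Stack: [264]
STORE_FAST m → m=264. Stack: []
LOAD_FAST_LOAD_FAST b,a → push 40,1. Stack: [40, 1]
BINARY_OP * → 40 * 1 = 40. Stack: [40]
STORE_FAST v → v=40. Stack: []
LOAD_FAST r → push 44. Stack: [44]
LOAD_CONST → push 7. Stack: [44, 7]
BINARY_OP + → 44 + 7 = 51. Stack: [51]
STORE_FAST k → k=51. Stack: []
LOAD_FAST_LOAD_FAST k,r → push 51,44. Stack: [51, 44]
BINARY_OP % → 51 % 44 = 7. Stack: [7]
RETURN_VALUE → return 7.

7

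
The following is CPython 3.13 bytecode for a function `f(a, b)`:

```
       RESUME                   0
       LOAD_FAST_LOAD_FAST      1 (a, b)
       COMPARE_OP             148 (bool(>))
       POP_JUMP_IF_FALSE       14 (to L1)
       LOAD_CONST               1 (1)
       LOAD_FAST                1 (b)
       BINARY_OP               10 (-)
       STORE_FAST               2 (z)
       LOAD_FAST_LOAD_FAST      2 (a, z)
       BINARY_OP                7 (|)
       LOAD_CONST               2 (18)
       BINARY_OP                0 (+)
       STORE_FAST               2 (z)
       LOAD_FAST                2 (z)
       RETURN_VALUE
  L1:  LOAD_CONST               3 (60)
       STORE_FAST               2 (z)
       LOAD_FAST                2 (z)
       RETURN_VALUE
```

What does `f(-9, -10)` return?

17

LOAD_FAST_LOAD_FAST a,b → push -9,-10. Stack: [-9, -10]
COMPARE_OP bool(>) → -9 vs -10 = True. Stack: [True]
POP_JUMP_IF_FALSE → pop True; no jump. Stack: []
LOAD_CONST → push 1. Stack: [1]
LOAD_FAST b → push -10. Stack: [1, -10]
BINARY_OP - → 1 - -10 = 11. Stack: [11]
STORE_FAST z → z=11. Stack: []
LOAD_FAST_LOAD_FAST a,z → push -9,11. Stack: [-9, 11]
BINARY_OP | → -9 | 11 = -1. Stack: [-1]
LOAD_CONST → push 18. Stack: [-1, 18]
BINARY_OP + → -1 + 18 = 17. Stack: [17]
STORE_FAST z → z=17. Stack: []
LOAD_FAST z → push 17. Stack: [17]
RETURN_VALUE → return 17.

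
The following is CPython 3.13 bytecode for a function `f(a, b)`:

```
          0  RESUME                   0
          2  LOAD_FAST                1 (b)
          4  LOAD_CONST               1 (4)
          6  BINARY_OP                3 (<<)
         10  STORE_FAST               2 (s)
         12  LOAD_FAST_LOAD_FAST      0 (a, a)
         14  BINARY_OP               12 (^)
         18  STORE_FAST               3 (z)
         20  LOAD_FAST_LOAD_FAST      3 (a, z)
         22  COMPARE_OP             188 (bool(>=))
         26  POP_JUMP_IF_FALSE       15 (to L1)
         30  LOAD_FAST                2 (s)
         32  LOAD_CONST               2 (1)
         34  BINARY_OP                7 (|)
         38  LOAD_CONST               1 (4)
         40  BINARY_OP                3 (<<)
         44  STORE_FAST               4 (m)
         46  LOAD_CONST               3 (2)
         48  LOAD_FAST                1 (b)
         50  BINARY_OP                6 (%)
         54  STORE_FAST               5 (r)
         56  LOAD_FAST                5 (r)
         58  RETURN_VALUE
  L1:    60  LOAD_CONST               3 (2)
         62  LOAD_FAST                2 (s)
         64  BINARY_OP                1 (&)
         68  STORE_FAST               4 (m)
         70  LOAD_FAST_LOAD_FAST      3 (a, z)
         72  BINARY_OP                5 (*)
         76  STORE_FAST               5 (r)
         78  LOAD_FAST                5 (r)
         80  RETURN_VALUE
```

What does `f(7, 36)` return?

2

LOAD_FAST b → push 36. Stack: [36]
LOAD_CONST → push 4. Stack: [36, 4]
BINARY_OP << → 36 << 4 = 576. Stack: [576]
STORE_FAST s → s=576. Stack: []
LOAD_FAST_LOAD_FAST a,a → push 7,7. Stack: [7, 7]
BINARY_OP ^ → 7 ^ 7 = 0. Stack: [0]
STORE_FAST z → z=0. Stack: []
LOAD_FAST_LOAD_FAST a,z → push 7,0. Stack: [7, 0]
COMPARE_OP bool(>=) → 7 vs 0 = True. Stack: [True]
POP_JUMP_IF_FALSE → pop True; no jump. Stack: []
LOAD_FAST s → push 576. Stack: [576]
LOAD_CONST → push 1. Stack: [576, 1]
BINARY_OP | → 576 | 1 = 577. Stack: [577]
LOAD_CONST → push 4. Stack: [577, 4]
BINARY_OP << → 577 << 4 = 9232. Stack: [9232]
STORE_FAST m → m=9232. Stack: []
LOAD_CONST → push 2. Stack: [2]
LOAD_FAST b → push 36. Stack: [2, 36]
BINARY_OP % → 2 % 36 = 2. Stack: [2]
STORE_FAST r → r=2. Stack: []
LOAD_FAST r → push 2. Stack: [2]
RETURN_VALUE → return 2.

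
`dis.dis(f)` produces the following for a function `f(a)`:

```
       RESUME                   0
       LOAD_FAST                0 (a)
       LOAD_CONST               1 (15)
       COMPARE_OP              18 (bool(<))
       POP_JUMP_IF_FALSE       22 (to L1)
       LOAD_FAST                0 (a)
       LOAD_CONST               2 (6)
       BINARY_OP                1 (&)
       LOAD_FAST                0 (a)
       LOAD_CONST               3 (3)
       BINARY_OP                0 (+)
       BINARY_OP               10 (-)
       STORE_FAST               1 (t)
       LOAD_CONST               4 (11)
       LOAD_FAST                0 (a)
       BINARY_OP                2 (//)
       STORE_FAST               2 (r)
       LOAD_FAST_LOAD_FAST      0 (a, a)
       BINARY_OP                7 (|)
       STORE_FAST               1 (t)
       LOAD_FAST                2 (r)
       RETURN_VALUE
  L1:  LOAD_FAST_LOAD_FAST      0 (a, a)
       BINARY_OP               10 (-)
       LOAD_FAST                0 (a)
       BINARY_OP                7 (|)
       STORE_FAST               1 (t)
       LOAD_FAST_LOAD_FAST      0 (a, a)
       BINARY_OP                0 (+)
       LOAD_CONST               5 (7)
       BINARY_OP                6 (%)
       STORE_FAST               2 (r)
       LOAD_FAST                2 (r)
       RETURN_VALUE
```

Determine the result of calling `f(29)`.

2

LOAD_FAST a → push 29. Stack: [29]
LOAD_CONST → push 15. Stack: [29, 15]
COMPARE_OP bool(<) → 29 vs 15 = False. Stack: [False]
POP_JUMP_IF_FALSE → pop False; jump. Stack: []
LOAD_FAST_LOAD_FAST a,a → push 29,29. Stack: [29, 29]
BINARY_OP - → 29 - 29 = 0. Stack: [0]
LOAD_FAST a → push 29. Stack: [0, 29]
BINARY_OP | → 0 | 29 = 29. Stack: [29]
STORE_FAST t → t=29. Stack: []
LOAD_FAST_LOAD_FAST a,a → push 29,29. Stack: [29, 29]
BINARY_OP + → 29 + 29 = 58. Stack: [58]
LOAD_CONST → push 7. Stack: [58, 7]
BINARY_OP % → 58 % 7 = 2. Stack: [2]
STORE_FAST r → r=2. Stack: []
LOAD_FAST r → push 2. Stack: [2]
RETURN_VALUE → return 2.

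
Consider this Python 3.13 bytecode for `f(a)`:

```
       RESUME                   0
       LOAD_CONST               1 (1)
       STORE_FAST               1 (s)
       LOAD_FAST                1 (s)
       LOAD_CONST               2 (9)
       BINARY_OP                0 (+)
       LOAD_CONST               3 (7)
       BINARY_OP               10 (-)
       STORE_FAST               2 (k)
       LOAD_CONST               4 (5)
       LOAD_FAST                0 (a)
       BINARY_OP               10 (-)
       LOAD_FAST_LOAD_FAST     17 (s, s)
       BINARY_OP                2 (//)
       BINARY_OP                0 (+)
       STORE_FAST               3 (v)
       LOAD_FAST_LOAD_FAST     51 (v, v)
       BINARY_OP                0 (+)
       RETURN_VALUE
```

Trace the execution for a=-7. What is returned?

LOAD_CONST → push 1. Stack: [1]
STORE_FAST s → s=1. Stack: []
LOAD_FAST s → push 1. Stack: [1]
LOAD_CONST → push 9. Stack: [1, 9]
BINARY_OP + → 1 + 9 = 10. Stack: [10]
LOAD_CONST → push 7. Stack: [10, 7]
BINARY_OP - → 10 - 7 = 3. Stack: [3]
STORE_FAST k → k=3. Stack: []
LOAD_CONST → push 5. Stack: [5]
LOAD_FAST a → push -7. Stack: [5, -7]
BINARY_OP - → 5 - -7 = 12. Stack: [12]
LOAD_FAST_LOAD_FAST s,s → push 1,1. Stack: [12, 1, 1]
BINARY_OP // → 1 // 1 = 1. Stack: [12, 1]
BINARY_OP + → 12 + 1 = 13. Stack: [13]
STORE_FAST v → v=13. Stack: []
LOAD_FAST_LOAD_FAST v,v → push 13,13. Stack: [13, 13]
BINARY_OP + → 13 + 13 = 26. Stack: [26]
RETURN_VALUE → return 26.

26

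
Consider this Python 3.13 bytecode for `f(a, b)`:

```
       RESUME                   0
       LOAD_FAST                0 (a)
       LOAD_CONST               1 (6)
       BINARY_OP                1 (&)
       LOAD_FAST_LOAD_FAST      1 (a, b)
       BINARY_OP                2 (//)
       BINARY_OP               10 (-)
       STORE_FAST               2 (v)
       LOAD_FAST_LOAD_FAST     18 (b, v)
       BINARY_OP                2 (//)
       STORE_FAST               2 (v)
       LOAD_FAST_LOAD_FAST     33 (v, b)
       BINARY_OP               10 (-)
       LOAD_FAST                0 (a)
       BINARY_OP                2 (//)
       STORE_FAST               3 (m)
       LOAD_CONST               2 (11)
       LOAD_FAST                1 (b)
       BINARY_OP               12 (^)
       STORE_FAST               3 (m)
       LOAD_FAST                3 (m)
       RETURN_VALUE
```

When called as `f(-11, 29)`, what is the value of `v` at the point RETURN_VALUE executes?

LOAD_FAST a → push -11. Stack: [-11]
LOAD_CONST → push 6. Stack: [-11, 6]
BINARY_OP & → -11 & 6 = 4. Stack: [4]
LOAD_FAST_LOAD_FAST a,b → push -11,29. Stack: [4, -11, 29]
BINARY_OP // → -11 // 29 = -1. Stack: [4, -1]
BINARY_OP - → 4 - -1 = 5. Stack: [5]
STORE_FAST v → v=5. Stack: []
LOAD_FAST_LOAD_FAST b,v → push 29,5. Stack: [29, 5]
BINARY_OP // → 29 // 5 = 5. Stack: [5]
STORE_FAST v → v=5. Stack: []
LOAD_FAST_LOAD_FAST v,b → push 5,29. Stack: [5, 29]
BINARY_OP - → 5 - 29 = -24. Stack: [-24]
LOAD_FAST a → push -11. Stack: [-24, -11]
BINARY_OP // → -24 // -11 = 2. Stack: [2]
STORE_FAST m → m=2. Stack: []
LOAD_CONST → push 11. Stack: [11]
LOAD_FAST b → push 29. Stack: [11, 29]
BINARY_OP ^ → 11 ^ 29 = 22. Stack: [22]
STORE_FAST m → m=22. Stack: []
LOAD_FAST m → push 22. Stack: [22]
RETURN_VALUE → return 22.

5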